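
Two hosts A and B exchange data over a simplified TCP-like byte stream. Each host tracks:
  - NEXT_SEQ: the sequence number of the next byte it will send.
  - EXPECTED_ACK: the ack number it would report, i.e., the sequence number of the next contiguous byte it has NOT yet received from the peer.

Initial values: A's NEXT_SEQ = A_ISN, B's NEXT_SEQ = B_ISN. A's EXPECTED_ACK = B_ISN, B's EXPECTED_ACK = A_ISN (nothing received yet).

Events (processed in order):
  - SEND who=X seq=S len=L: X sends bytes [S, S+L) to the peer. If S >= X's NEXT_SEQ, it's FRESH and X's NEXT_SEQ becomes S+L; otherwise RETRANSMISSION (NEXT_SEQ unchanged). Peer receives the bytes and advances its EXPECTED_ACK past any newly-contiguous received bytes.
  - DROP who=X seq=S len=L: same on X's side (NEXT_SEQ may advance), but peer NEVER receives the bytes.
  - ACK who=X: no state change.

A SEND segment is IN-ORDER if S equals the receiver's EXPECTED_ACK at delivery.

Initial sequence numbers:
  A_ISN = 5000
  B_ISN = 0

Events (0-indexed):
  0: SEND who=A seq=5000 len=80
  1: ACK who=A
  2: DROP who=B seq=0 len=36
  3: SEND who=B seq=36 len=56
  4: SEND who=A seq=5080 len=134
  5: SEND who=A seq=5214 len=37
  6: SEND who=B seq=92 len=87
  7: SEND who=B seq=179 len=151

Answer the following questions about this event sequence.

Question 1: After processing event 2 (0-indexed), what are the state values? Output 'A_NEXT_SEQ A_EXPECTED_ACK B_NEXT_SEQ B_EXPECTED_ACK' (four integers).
After event 0: A_seq=5080 A_ack=0 B_seq=0 B_ack=5080
After event 1: A_seq=5080 A_ack=0 B_seq=0 B_ack=5080
After event 2: A_seq=5080 A_ack=0 B_seq=36 B_ack=5080

5080 0 36 5080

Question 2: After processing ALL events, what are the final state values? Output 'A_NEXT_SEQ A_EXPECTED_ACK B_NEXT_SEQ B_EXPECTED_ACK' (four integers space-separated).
Answer: 5251 0 330 5251

Derivation:
After event 0: A_seq=5080 A_ack=0 B_seq=0 B_ack=5080
After event 1: A_seq=5080 A_ack=0 B_seq=0 B_ack=5080
After event 2: A_seq=5080 A_ack=0 B_seq=36 B_ack=5080
After event 3: A_seq=5080 A_ack=0 B_seq=92 B_ack=5080
After event 4: A_seq=5214 A_ack=0 B_seq=92 B_ack=5214
After event 5: A_seq=5251 A_ack=0 B_seq=92 B_ack=5251
After event 6: A_seq=5251 A_ack=0 B_seq=179 B_ack=5251
After event 7: A_seq=5251 A_ack=0 B_seq=330 B_ack=5251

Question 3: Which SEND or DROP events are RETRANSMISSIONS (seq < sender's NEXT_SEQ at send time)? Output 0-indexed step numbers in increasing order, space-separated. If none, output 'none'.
Answer: none

Derivation:
Step 0: SEND seq=5000 -> fresh
Step 2: DROP seq=0 -> fresh
Step 3: SEND seq=36 -> fresh
Step 4: SEND seq=5080 -> fresh
Step 5: SEND seq=5214 -> fresh
Step 6: SEND seq=92 -> fresh
Step 7: SEND seq=179 -> fresh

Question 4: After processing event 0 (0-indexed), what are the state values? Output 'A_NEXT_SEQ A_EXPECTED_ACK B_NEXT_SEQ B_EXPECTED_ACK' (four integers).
After event 0: A_seq=5080 A_ack=0 B_seq=0 B_ack=5080

5080 0 0 5080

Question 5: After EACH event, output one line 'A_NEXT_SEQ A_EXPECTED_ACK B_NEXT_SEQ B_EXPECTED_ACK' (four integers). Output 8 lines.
5080 0 0 5080
5080 0 0 5080
5080 0 36 5080
5080 0 92 5080
5214 0 92 5214
5251 0 92 5251
5251 0 179 5251
5251 0 330 5251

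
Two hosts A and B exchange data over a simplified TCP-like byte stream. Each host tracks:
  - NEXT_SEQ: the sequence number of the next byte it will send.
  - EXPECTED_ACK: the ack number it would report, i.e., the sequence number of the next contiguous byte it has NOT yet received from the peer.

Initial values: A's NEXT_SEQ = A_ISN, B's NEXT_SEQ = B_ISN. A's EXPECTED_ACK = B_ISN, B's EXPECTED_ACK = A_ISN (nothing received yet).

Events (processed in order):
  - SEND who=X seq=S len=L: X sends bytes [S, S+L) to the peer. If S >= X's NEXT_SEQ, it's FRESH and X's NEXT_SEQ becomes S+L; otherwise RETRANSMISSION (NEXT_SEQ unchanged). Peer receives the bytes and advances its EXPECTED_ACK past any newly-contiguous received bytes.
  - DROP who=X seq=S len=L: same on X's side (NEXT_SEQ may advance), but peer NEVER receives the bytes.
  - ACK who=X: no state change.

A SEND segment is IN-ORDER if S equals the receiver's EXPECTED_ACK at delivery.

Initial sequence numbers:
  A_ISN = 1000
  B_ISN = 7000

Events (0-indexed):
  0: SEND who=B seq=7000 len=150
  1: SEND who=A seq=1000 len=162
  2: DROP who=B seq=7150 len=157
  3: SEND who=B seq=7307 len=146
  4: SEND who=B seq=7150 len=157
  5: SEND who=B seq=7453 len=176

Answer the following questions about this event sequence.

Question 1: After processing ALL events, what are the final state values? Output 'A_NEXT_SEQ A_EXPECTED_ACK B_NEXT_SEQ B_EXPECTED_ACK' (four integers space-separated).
After event 0: A_seq=1000 A_ack=7150 B_seq=7150 B_ack=1000
After event 1: A_seq=1162 A_ack=7150 B_seq=7150 B_ack=1162
After event 2: A_seq=1162 A_ack=7150 B_seq=7307 B_ack=1162
After event 3: A_seq=1162 A_ack=7150 B_seq=7453 B_ack=1162
After event 4: A_seq=1162 A_ack=7453 B_seq=7453 B_ack=1162
After event 5: A_seq=1162 A_ack=7629 B_seq=7629 B_ack=1162

Answer: 1162 7629 7629 1162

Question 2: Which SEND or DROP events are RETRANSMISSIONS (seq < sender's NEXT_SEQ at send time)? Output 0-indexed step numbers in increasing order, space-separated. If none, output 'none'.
Step 0: SEND seq=7000 -> fresh
Step 1: SEND seq=1000 -> fresh
Step 2: DROP seq=7150 -> fresh
Step 3: SEND seq=7307 -> fresh
Step 4: SEND seq=7150 -> retransmit
Step 5: SEND seq=7453 -> fresh

Answer: 4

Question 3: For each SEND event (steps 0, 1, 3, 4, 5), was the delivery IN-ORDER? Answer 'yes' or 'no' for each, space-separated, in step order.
Step 0: SEND seq=7000 -> in-order
Step 1: SEND seq=1000 -> in-order
Step 3: SEND seq=7307 -> out-of-order
Step 4: SEND seq=7150 -> in-order
Step 5: SEND seq=7453 -> in-order

Answer: yes yes no yes yes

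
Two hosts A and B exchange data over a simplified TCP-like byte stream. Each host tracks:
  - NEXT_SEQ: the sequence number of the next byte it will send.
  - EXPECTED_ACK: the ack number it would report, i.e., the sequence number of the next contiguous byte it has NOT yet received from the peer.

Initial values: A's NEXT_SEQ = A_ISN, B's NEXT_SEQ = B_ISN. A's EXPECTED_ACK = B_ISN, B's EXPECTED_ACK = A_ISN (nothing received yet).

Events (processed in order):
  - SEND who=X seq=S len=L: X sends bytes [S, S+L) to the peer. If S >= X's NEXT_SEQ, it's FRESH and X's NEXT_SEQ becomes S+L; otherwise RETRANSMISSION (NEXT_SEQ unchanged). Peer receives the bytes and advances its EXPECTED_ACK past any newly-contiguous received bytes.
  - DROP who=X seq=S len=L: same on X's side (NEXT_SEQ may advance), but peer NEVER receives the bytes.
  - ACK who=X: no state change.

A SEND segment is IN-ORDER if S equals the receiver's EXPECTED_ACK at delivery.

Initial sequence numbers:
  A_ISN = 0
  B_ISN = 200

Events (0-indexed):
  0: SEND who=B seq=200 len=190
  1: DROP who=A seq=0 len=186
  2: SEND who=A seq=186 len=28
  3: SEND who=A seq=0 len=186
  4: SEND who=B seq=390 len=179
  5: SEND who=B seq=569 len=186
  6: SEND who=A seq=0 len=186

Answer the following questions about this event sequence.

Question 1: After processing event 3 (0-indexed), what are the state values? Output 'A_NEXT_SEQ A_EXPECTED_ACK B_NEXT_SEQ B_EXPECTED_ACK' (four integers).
After event 0: A_seq=0 A_ack=390 B_seq=390 B_ack=0
After event 1: A_seq=186 A_ack=390 B_seq=390 B_ack=0
After event 2: A_seq=214 A_ack=390 B_seq=390 B_ack=0
After event 3: A_seq=214 A_ack=390 B_seq=390 B_ack=214

214 390 390 214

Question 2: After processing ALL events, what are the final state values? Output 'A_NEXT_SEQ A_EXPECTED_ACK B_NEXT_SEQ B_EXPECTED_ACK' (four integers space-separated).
After event 0: A_seq=0 A_ack=390 B_seq=390 B_ack=0
After event 1: A_seq=186 A_ack=390 B_seq=390 B_ack=0
After event 2: A_seq=214 A_ack=390 B_seq=390 B_ack=0
After event 3: A_seq=214 A_ack=390 B_seq=390 B_ack=214
After event 4: A_seq=214 A_ack=569 B_seq=569 B_ack=214
After event 5: A_seq=214 A_ack=755 B_seq=755 B_ack=214
After event 6: A_seq=214 A_ack=755 B_seq=755 B_ack=214

Answer: 214 755 755 214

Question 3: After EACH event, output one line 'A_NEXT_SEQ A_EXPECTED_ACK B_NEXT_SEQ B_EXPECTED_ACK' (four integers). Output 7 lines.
0 390 390 0
186 390 390 0
214 390 390 0
214 390 390 214
214 569 569 214
214 755 755 214
214 755 755 214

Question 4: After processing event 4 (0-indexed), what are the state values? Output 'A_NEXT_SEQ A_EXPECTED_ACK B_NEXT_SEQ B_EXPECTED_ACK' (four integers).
After event 0: A_seq=0 A_ack=390 B_seq=390 B_ack=0
After event 1: A_seq=186 A_ack=390 B_seq=390 B_ack=0
After event 2: A_seq=214 A_ack=390 B_seq=390 B_ack=0
After event 3: A_seq=214 A_ack=390 B_seq=390 B_ack=214
After event 4: A_seq=214 A_ack=569 B_seq=569 B_ack=214

214 569 569 214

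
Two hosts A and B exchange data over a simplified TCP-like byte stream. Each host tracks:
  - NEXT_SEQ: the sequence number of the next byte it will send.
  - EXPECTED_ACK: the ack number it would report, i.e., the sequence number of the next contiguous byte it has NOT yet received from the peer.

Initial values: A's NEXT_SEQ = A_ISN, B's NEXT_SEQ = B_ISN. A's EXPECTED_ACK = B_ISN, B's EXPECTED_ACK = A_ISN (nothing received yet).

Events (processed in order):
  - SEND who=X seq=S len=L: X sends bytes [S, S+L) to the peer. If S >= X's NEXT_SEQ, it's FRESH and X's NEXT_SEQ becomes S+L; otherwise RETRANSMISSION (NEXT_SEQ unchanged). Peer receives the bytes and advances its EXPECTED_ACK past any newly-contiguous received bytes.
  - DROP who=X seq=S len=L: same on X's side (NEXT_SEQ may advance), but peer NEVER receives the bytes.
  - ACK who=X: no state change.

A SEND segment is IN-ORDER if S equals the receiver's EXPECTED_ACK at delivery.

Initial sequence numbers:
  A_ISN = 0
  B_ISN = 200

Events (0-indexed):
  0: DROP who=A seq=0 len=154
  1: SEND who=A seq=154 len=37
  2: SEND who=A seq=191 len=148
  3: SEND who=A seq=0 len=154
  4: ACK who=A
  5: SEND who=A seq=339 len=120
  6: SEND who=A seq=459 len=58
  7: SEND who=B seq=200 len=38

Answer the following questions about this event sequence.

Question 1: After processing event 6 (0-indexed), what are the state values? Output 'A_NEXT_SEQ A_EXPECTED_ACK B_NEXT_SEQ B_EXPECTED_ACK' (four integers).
After event 0: A_seq=154 A_ack=200 B_seq=200 B_ack=0
After event 1: A_seq=191 A_ack=200 B_seq=200 B_ack=0
After event 2: A_seq=339 A_ack=200 B_seq=200 B_ack=0
After event 3: A_seq=339 A_ack=200 B_seq=200 B_ack=339
After event 4: A_seq=339 A_ack=200 B_seq=200 B_ack=339
After event 5: A_seq=459 A_ack=200 B_seq=200 B_ack=459
After event 6: A_seq=517 A_ack=200 B_seq=200 B_ack=517

517 200 200 517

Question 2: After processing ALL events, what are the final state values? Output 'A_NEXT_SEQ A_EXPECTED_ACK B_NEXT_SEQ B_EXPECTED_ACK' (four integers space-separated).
Answer: 517 238 238 517

Derivation:
After event 0: A_seq=154 A_ack=200 B_seq=200 B_ack=0
After event 1: A_seq=191 A_ack=200 B_seq=200 B_ack=0
After event 2: A_seq=339 A_ack=200 B_seq=200 B_ack=0
After event 3: A_seq=339 A_ack=200 B_seq=200 B_ack=339
After event 4: A_seq=339 A_ack=200 B_seq=200 B_ack=339
After event 5: A_seq=459 A_ack=200 B_seq=200 B_ack=459
After event 6: A_seq=517 A_ack=200 B_seq=200 B_ack=517
After event 7: A_seq=517 A_ack=238 B_seq=238 B_ack=517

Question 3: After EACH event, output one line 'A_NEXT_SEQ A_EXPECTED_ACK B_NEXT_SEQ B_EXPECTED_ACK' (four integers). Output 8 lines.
154 200 200 0
191 200 200 0
339 200 200 0
339 200 200 339
339 200 200 339
459 200 200 459
517 200 200 517
517 238 238 517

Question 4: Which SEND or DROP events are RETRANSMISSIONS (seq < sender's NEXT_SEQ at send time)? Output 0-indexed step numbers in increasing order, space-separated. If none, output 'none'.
Answer: 3

Derivation:
Step 0: DROP seq=0 -> fresh
Step 1: SEND seq=154 -> fresh
Step 2: SEND seq=191 -> fresh
Step 3: SEND seq=0 -> retransmit
Step 5: SEND seq=339 -> fresh
Step 6: SEND seq=459 -> fresh
Step 7: SEND seq=200 -> fresh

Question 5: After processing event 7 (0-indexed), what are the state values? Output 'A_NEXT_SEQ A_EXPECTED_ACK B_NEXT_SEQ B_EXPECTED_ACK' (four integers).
After event 0: A_seq=154 A_ack=200 B_seq=200 B_ack=0
After event 1: A_seq=191 A_ack=200 B_seq=200 B_ack=0
After event 2: A_seq=339 A_ack=200 B_seq=200 B_ack=0
After event 3: A_seq=339 A_ack=200 B_seq=200 B_ack=339
After event 4: A_seq=339 A_ack=200 B_seq=200 B_ack=339
After event 5: A_seq=459 A_ack=200 B_seq=200 B_ack=459
After event 6: A_seq=517 A_ack=200 B_seq=200 B_ack=517
After event 7: A_seq=517 A_ack=238 B_seq=238 B_ack=517

517 238 238 517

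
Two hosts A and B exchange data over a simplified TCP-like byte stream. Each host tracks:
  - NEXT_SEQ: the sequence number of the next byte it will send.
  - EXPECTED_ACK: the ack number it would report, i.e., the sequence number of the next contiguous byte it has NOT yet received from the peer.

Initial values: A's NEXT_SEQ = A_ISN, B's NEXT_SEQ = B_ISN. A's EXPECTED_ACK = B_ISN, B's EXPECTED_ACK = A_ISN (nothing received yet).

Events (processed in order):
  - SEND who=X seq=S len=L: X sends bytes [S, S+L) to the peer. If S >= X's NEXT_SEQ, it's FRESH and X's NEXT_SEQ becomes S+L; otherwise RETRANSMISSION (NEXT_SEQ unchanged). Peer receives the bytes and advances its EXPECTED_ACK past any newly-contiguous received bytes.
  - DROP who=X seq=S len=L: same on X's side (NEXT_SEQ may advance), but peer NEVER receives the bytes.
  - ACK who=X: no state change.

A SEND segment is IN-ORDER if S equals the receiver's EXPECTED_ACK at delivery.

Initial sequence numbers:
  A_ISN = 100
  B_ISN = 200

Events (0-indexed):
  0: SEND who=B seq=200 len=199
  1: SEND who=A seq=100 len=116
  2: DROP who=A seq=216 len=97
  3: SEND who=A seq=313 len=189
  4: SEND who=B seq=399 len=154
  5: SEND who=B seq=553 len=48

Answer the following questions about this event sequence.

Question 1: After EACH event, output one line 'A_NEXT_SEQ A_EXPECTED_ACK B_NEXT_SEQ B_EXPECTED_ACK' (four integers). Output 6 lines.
100 399 399 100
216 399 399 216
313 399 399 216
502 399 399 216
502 553 553 216
502 601 601 216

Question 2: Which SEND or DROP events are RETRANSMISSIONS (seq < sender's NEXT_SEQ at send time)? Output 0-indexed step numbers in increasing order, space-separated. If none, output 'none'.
Answer: none

Derivation:
Step 0: SEND seq=200 -> fresh
Step 1: SEND seq=100 -> fresh
Step 2: DROP seq=216 -> fresh
Step 3: SEND seq=313 -> fresh
Step 4: SEND seq=399 -> fresh
Step 5: SEND seq=553 -> fresh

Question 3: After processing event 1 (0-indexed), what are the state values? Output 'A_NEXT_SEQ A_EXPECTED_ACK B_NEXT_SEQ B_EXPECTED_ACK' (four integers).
After event 0: A_seq=100 A_ack=399 B_seq=399 B_ack=100
After event 1: A_seq=216 A_ack=399 B_seq=399 B_ack=216

216 399 399 216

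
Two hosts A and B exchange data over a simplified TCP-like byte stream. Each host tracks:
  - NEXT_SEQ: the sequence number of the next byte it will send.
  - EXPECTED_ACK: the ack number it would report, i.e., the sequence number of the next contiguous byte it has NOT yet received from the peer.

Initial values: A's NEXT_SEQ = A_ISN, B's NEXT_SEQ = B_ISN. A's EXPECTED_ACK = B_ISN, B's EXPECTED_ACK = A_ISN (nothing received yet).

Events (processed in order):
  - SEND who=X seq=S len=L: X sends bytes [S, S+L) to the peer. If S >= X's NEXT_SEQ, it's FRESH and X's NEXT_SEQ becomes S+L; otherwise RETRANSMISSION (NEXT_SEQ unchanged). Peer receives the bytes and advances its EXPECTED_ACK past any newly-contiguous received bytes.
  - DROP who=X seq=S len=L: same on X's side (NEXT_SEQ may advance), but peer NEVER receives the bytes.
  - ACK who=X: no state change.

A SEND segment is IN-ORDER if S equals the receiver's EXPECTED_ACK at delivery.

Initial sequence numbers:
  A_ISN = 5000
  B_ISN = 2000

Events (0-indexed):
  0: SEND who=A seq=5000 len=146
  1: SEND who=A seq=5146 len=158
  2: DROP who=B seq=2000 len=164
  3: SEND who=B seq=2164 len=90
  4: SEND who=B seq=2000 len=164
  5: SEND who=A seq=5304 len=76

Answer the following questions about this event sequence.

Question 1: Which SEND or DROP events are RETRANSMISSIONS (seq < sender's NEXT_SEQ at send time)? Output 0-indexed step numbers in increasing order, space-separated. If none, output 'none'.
Answer: 4

Derivation:
Step 0: SEND seq=5000 -> fresh
Step 1: SEND seq=5146 -> fresh
Step 2: DROP seq=2000 -> fresh
Step 3: SEND seq=2164 -> fresh
Step 4: SEND seq=2000 -> retransmit
Step 5: SEND seq=5304 -> fresh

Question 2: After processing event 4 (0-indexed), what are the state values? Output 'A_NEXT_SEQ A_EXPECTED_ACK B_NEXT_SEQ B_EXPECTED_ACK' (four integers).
After event 0: A_seq=5146 A_ack=2000 B_seq=2000 B_ack=5146
After event 1: A_seq=5304 A_ack=2000 B_seq=2000 B_ack=5304
After event 2: A_seq=5304 A_ack=2000 B_seq=2164 B_ack=5304
After event 3: A_seq=5304 A_ack=2000 B_seq=2254 B_ack=5304
After event 4: A_seq=5304 A_ack=2254 B_seq=2254 B_ack=5304

5304 2254 2254 5304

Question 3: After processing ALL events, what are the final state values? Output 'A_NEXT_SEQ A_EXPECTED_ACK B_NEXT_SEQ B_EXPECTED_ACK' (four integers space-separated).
Answer: 5380 2254 2254 5380

Derivation:
After event 0: A_seq=5146 A_ack=2000 B_seq=2000 B_ack=5146
After event 1: A_seq=5304 A_ack=2000 B_seq=2000 B_ack=5304
After event 2: A_seq=5304 A_ack=2000 B_seq=2164 B_ack=5304
After event 3: A_seq=5304 A_ack=2000 B_seq=2254 B_ack=5304
After event 4: A_seq=5304 A_ack=2254 B_seq=2254 B_ack=5304
After event 5: A_seq=5380 A_ack=2254 B_seq=2254 B_ack=5380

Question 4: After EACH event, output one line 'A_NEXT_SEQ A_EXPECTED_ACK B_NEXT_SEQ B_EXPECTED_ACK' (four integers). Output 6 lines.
5146 2000 2000 5146
5304 2000 2000 5304
5304 2000 2164 5304
5304 2000 2254 5304
5304 2254 2254 5304
5380 2254 2254 5380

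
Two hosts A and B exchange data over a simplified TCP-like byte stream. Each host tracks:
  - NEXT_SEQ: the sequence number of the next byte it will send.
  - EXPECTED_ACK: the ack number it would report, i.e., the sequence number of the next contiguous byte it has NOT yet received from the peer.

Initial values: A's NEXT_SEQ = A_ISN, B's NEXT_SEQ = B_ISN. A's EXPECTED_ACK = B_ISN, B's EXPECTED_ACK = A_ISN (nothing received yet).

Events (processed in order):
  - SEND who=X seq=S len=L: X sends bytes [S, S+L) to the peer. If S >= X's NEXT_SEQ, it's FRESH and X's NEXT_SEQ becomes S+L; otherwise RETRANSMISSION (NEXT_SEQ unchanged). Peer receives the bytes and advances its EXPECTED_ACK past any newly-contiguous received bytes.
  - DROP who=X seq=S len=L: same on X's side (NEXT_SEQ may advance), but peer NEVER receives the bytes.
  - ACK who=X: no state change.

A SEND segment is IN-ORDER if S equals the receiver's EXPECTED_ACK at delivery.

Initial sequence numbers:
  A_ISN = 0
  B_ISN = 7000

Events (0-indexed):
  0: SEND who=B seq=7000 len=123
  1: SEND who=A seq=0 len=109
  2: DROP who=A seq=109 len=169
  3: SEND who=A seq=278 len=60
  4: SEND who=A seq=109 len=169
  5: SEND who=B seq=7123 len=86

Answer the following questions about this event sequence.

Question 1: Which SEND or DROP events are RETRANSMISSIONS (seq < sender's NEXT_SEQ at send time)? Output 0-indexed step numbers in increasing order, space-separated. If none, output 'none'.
Answer: 4

Derivation:
Step 0: SEND seq=7000 -> fresh
Step 1: SEND seq=0 -> fresh
Step 2: DROP seq=109 -> fresh
Step 3: SEND seq=278 -> fresh
Step 4: SEND seq=109 -> retransmit
Step 5: SEND seq=7123 -> fresh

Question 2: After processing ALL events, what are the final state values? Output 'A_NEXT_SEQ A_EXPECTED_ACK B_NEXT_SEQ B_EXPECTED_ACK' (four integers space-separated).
Answer: 338 7209 7209 338

Derivation:
After event 0: A_seq=0 A_ack=7123 B_seq=7123 B_ack=0
After event 1: A_seq=109 A_ack=7123 B_seq=7123 B_ack=109
After event 2: A_seq=278 A_ack=7123 B_seq=7123 B_ack=109
After event 3: A_seq=338 A_ack=7123 B_seq=7123 B_ack=109
After event 4: A_seq=338 A_ack=7123 B_seq=7123 B_ack=338
After event 5: A_seq=338 A_ack=7209 B_seq=7209 B_ack=338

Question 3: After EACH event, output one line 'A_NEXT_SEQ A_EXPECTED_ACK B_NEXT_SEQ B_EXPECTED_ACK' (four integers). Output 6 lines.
0 7123 7123 0
109 7123 7123 109
278 7123 7123 109
338 7123 7123 109
338 7123 7123 338
338 7209 7209 338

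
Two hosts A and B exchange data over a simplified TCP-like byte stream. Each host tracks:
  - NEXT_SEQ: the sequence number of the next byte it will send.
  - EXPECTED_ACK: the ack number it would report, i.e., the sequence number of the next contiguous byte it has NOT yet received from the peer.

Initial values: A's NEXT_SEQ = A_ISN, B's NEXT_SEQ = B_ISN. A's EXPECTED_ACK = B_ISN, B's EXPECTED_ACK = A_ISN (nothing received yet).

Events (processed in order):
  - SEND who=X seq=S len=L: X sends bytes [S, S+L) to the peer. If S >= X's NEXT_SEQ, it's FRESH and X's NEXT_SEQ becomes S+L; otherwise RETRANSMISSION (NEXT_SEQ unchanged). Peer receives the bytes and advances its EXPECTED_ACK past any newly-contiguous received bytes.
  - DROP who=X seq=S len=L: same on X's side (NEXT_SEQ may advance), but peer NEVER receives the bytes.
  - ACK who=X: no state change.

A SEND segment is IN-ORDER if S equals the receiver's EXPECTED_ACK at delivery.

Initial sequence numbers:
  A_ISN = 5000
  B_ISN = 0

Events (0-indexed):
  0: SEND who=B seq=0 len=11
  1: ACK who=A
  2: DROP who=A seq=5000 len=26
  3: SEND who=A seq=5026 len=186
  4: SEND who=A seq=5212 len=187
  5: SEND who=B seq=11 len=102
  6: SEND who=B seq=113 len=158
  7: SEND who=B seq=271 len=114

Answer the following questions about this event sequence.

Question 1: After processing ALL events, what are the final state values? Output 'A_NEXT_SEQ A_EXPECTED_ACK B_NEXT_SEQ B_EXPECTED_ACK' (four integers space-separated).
Answer: 5399 385 385 5000

Derivation:
After event 0: A_seq=5000 A_ack=11 B_seq=11 B_ack=5000
After event 1: A_seq=5000 A_ack=11 B_seq=11 B_ack=5000
After event 2: A_seq=5026 A_ack=11 B_seq=11 B_ack=5000
After event 3: A_seq=5212 A_ack=11 B_seq=11 B_ack=5000
After event 4: A_seq=5399 A_ack=11 B_seq=11 B_ack=5000
After event 5: A_seq=5399 A_ack=113 B_seq=113 B_ack=5000
After event 6: A_seq=5399 A_ack=271 B_seq=271 B_ack=5000
After event 7: A_seq=5399 A_ack=385 B_seq=385 B_ack=5000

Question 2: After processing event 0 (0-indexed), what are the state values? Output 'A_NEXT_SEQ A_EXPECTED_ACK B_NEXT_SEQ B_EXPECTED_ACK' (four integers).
After event 0: A_seq=5000 A_ack=11 B_seq=11 B_ack=5000

5000 11 11 5000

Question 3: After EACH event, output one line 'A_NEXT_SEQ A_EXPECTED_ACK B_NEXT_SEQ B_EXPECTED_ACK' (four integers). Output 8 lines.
5000 11 11 5000
5000 11 11 5000
5026 11 11 5000
5212 11 11 5000
5399 11 11 5000
5399 113 113 5000
5399 271 271 5000
5399 385 385 5000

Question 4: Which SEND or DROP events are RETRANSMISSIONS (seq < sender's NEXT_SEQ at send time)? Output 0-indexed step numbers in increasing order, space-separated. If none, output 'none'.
Answer: none

Derivation:
Step 0: SEND seq=0 -> fresh
Step 2: DROP seq=5000 -> fresh
Step 3: SEND seq=5026 -> fresh
Step 4: SEND seq=5212 -> fresh
Step 5: SEND seq=11 -> fresh
Step 6: SEND seq=113 -> fresh
Step 7: SEND seq=271 -> fresh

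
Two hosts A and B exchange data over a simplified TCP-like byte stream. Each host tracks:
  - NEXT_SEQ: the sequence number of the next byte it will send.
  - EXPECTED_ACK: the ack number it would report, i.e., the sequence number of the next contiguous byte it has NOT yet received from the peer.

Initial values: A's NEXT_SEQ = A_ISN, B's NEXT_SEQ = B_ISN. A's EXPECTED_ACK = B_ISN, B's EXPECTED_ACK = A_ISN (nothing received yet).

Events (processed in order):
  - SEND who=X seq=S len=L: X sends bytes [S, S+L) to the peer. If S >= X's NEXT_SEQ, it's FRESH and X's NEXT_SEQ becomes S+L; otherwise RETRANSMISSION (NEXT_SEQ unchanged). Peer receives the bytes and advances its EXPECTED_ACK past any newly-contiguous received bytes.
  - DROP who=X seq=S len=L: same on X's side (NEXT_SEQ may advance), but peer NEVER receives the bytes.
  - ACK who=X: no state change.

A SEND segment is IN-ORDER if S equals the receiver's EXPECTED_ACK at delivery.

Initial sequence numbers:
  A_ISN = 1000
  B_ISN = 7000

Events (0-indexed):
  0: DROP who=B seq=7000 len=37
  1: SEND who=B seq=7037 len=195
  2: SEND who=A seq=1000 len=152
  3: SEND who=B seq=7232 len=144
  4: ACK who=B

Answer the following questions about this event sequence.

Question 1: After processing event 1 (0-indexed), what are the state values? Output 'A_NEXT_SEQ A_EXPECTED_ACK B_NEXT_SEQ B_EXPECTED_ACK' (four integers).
After event 0: A_seq=1000 A_ack=7000 B_seq=7037 B_ack=1000
After event 1: A_seq=1000 A_ack=7000 B_seq=7232 B_ack=1000

1000 7000 7232 1000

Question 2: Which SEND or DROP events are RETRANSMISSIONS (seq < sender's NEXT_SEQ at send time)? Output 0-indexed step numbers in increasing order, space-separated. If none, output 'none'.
Answer: none

Derivation:
Step 0: DROP seq=7000 -> fresh
Step 1: SEND seq=7037 -> fresh
Step 2: SEND seq=1000 -> fresh
Step 3: SEND seq=7232 -> fresh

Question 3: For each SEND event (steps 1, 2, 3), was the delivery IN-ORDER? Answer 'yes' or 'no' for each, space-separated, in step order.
Answer: no yes no

Derivation:
Step 1: SEND seq=7037 -> out-of-order
Step 2: SEND seq=1000 -> in-order
Step 3: SEND seq=7232 -> out-of-order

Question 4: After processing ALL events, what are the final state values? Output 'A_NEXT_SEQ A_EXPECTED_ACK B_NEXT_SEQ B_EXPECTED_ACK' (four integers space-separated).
Answer: 1152 7000 7376 1152

Derivation:
After event 0: A_seq=1000 A_ack=7000 B_seq=7037 B_ack=1000
After event 1: A_seq=1000 A_ack=7000 B_seq=7232 B_ack=1000
After event 2: A_seq=1152 A_ack=7000 B_seq=7232 B_ack=1152
After event 3: A_seq=1152 A_ack=7000 B_seq=7376 B_ack=1152
After event 4: A_seq=1152 A_ack=7000 B_seq=7376 B_ack=1152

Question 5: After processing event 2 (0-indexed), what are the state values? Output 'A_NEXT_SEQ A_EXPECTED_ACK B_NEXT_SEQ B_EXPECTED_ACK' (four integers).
After event 0: A_seq=1000 A_ack=7000 B_seq=7037 B_ack=1000
After event 1: A_seq=1000 A_ack=7000 B_seq=7232 B_ack=1000
After event 2: A_seq=1152 A_ack=7000 B_seq=7232 B_ack=1152

1152 7000 7232 1152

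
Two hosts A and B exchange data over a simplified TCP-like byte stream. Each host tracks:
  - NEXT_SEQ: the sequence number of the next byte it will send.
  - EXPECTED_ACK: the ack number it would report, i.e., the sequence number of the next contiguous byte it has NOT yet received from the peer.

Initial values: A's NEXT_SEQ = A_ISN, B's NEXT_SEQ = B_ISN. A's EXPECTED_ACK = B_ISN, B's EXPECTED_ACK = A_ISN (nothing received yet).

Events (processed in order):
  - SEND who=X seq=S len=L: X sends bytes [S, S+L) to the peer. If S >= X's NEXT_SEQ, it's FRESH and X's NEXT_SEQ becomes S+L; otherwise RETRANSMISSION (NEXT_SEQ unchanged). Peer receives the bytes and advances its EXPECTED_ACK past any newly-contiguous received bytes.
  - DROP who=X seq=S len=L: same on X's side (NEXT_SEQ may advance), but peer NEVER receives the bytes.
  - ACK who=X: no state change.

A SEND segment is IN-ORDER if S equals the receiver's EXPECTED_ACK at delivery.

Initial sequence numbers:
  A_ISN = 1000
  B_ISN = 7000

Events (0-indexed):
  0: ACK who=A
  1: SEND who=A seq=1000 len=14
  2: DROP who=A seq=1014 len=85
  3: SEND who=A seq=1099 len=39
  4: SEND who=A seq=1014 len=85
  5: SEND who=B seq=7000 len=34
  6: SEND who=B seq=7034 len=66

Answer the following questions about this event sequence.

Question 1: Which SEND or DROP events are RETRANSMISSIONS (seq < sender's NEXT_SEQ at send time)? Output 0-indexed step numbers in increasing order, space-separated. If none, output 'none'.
Answer: 4

Derivation:
Step 1: SEND seq=1000 -> fresh
Step 2: DROP seq=1014 -> fresh
Step 3: SEND seq=1099 -> fresh
Step 4: SEND seq=1014 -> retransmit
Step 5: SEND seq=7000 -> fresh
Step 6: SEND seq=7034 -> fresh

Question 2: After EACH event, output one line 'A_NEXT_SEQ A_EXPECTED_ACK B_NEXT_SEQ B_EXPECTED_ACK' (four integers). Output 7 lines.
1000 7000 7000 1000
1014 7000 7000 1014
1099 7000 7000 1014
1138 7000 7000 1014
1138 7000 7000 1138
1138 7034 7034 1138
1138 7100 7100 1138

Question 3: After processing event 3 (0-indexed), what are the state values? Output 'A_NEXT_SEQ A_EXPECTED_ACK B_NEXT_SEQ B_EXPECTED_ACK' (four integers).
After event 0: A_seq=1000 A_ack=7000 B_seq=7000 B_ack=1000
After event 1: A_seq=1014 A_ack=7000 B_seq=7000 B_ack=1014
After event 2: A_seq=1099 A_ack=7000 B_seq=7000 B_ack=1014
After event 3: A_seq=1138 A_ack=7000 B_seq=7000 B_ack=1014

1138 7000 7000 1014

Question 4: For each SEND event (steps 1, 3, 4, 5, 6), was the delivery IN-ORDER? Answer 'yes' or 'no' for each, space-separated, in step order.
Step 1: SEND seq=1000 -> in-order
Step 3: SEND seq=1099 -> out-of-order
Step 4: SEND seq=1014 -> in-order
Step 5: SEND seq=7000 -> in-order
Step 6: SEND seq=7034 -> in-order

Answer: yes no yes yes yes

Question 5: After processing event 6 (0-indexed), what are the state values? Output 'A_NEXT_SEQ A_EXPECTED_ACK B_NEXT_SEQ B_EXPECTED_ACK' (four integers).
After event 0: A_seq=1000 A_ack=7000 B_seq=7000 B_ack=1000
After event 1: A_seq=1014 A_ack=7000 B_seq=7000 B_ack=1014
After event 2: A_seq=1099 A_ack=7000 B_seq=7000 B_ack=1014
After event 3: A_seq=1138 A_ack=7000 B_seq=7000 B_ack=1014
After event 4: A_seq=1138 A_ack=7000 B_seq=7000 B_ack=1138
After event 5: A_seq=1138 A_ack=7034 B_seq=7034 B_ack=1138
After event 6: A_seq=1138 A_ack=7100 B_seq=7100 B_ack=1138

1138 7100 7100 1138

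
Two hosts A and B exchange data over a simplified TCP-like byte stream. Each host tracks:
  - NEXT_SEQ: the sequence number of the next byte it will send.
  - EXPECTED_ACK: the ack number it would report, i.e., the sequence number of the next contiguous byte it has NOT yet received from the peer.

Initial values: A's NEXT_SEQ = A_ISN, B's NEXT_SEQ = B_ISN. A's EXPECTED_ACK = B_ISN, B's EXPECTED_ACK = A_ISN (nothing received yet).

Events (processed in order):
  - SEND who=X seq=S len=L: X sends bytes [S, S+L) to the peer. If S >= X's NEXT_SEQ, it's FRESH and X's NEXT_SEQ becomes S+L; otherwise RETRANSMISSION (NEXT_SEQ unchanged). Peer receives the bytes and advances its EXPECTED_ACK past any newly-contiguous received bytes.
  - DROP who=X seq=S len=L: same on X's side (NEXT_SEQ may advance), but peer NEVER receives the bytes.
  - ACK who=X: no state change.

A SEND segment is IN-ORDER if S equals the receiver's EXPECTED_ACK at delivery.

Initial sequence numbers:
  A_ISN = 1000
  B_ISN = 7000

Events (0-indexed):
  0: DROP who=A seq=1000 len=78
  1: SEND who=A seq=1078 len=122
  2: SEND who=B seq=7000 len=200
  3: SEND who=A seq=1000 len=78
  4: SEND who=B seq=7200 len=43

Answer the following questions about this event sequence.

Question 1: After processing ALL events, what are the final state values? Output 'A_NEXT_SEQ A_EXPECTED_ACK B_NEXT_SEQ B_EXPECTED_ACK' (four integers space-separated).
Answer: 1200 7243 7243 1200

Derivation:
After event 0: A_seq=1078 A_ack=7000 B_seq=7000 B_ack=1000
After event 1: A_seq=1200 A_ack=7000 B_seq=7000 B_ack=1000
After event 2: A_seq=1200 A_ack=7200 B_seq=7200 B_ack=1000
After event 3: A_seq=1200 A_ack=7200 B_seq=7200 B_ack=1200
After event 4: A_seq=1200 A_ack=7243 B_seq=7243 B_ack=1200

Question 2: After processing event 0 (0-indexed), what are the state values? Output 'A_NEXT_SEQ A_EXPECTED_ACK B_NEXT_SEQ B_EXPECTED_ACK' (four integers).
After event 0: A_seq=1078 A_ack=7000 B_seq=7000 B_ack=1000

1078 7000 7000 1000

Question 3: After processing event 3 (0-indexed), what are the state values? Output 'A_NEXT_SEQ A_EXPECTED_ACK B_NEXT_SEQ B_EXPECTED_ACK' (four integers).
After event 0: A_seq=1078 A_ack=7000 B_seq=7000 B_ack=1000
After event 1: A_seq=1200 A_ack=7000 B_seq=7000 B_ack=1000
After event 2: A_seq=1200 A_ack=7200 B_seq=7200 B_ack=1000
After event 3: A_seq=1200 A_ack=7200 B_seq=7200 B_ack=1200

1200 7200 7200 1200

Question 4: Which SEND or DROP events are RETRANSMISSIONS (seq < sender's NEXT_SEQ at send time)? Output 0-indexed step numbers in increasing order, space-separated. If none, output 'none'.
Answer: 3

Derivation:
Step 0: DROP seq=1000 -> fresh
Step 1: SEND seq=1078 -> fresh
Step 2: SEND seq=7000 -> fresh
Step 3: SEND seq=1000 -> retransmit
Step 4: SEND seq=7200 -> fresh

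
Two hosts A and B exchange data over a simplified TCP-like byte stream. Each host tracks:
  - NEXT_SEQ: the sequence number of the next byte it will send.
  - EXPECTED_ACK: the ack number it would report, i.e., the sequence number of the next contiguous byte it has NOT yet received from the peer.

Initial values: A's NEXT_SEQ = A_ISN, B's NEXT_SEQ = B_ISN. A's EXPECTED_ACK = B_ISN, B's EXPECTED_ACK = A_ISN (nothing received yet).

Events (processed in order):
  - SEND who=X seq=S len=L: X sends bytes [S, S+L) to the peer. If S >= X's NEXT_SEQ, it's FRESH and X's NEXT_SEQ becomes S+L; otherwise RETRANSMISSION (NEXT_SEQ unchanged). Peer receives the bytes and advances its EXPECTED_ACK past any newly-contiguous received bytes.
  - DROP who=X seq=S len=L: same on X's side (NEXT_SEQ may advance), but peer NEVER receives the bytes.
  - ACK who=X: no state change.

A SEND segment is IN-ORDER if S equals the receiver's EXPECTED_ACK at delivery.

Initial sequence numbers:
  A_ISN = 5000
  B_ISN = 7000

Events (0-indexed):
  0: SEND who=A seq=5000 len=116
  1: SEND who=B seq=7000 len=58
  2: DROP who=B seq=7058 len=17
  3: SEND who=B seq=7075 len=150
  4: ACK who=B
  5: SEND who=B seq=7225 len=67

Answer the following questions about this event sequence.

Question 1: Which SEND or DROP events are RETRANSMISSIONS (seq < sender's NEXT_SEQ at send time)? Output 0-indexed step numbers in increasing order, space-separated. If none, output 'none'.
Step 0: SEND seq=5000 -> fresh
Step 1: SEND seq=7000 -> fresh
Step 2: DROP seq=7058 -> fresh
Step 3: SEND seq=7075 -> fresh
Step 5: SEND seq=7225 -> fresh

Answer: none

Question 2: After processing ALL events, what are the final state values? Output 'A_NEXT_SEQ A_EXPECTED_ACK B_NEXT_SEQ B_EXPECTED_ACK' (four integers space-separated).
After event 0: A_seq=5116 A_ack=7000 B_seq=7000 B_ack=5116
After event 1: A_seq=5116 A_ack=7058 B_seq=7058 B_ack=5116
After event 2: A_seq=5116 A_ack=7058 B_seq=7075 B_ack=5116
After event 3: A_seq=5116 A_ack=7058 B_seq=7225 B_ack=5116
After event 4: A_seq=5116 A_ack=7058 B_seq=7225 B_ack=5116
After event 5: A_seq=5116 A_ack=7058 B_seq=7292 B_ack=5116

Answer: 5116 7058 7292 5116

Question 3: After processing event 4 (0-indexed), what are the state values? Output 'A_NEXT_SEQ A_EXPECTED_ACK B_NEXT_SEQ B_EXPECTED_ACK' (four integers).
After event 0: A_seq=5116 A_ack=7000 B_seq=7000 B_ack=5116
After event 1: A_seq=5116 A_ack=7058 B_seq=7058 B_ack=5116
After event 2: A_seq=5116 A_ack=7058 B_seq=7075 B_ack=5116
After event 3: A_seq=5116 A_ack=7058 B_seq=7225 B_ack=5116
After event 4: A_seq=5116 A_ack=7058 B_seq=7225 B_ack=5116

5116 7058 7225 5116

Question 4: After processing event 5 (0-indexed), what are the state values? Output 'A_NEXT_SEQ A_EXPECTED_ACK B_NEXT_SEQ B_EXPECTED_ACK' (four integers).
After event 0: A_seq=5116 A_ack=7000 B_seq=7000 B_ack=5116
After event 1: A_seq=5116 A_ack=7058 B_seq=7058 B_ack=5116
After event 2: A_seq=5116 A_ack=7058 B_seq=7075 B_ack=5116
After event 3: A_seq=5116 A_ack=7058 B_seq=7225 B_ack=5116
After event 4: A_seq=5116 A_ack=7058 B_seq=7225 B_ack=5116
After event 5: A_seq=5116 A_ack=7058 B_seq=7292 B_ack=5116

5116 7058 7292 5116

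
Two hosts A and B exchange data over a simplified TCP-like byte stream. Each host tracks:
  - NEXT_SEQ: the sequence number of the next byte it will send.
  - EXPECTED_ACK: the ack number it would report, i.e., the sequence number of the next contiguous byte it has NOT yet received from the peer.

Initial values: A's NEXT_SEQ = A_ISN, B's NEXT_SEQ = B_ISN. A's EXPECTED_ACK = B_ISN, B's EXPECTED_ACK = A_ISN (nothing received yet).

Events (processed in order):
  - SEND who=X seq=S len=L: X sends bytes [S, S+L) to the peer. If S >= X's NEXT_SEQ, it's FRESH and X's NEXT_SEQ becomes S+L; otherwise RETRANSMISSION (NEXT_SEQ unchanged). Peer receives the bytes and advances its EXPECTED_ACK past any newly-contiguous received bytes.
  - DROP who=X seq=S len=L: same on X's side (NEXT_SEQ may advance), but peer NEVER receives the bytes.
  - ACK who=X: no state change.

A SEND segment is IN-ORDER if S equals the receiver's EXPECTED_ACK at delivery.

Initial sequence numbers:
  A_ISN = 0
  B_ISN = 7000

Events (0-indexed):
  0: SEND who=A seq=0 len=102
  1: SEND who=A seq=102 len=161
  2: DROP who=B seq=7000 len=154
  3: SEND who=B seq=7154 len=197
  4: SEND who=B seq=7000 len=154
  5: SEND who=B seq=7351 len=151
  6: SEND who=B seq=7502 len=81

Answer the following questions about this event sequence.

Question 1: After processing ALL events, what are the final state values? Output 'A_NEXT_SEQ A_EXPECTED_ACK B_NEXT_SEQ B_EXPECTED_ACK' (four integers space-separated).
After event 0: A_seq=102 A_ack=7000 B_seq=7000 B_ack=102
After event 1: A_seq=263 A_ack=7000 B_seq=7000 B_ack=263
After event 2: A_seq=263 A_ack=7000 B_seq=7154 B_ack=263
After event 3: A_seq=263 A_ack=7000 B_seq=7351 B_ack=263
After event 4: A_seq=263 A_ack=7351 B_seq=7351 B_ack=263
After event 5: A_seq=263 A_ack=7502 B_seq=7502 B_ack=263
After event 6: A_seq=263 A_ack=7583 B_seq=7583 B_ack=263

Answer: 263 7583 7583 263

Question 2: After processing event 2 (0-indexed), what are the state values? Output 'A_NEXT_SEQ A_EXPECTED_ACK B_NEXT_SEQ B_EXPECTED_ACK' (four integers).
After event 0: A_seq=102 A_ack=7000 B_seq=7000 B_ack=102
After event 1: A_seq=263 A_ack=7000 B_seq=7000 B_ack=263
After event 2: A_seq=263 A_ack=7000 B_seq=7154 B_ack=263

263 7000 7154 263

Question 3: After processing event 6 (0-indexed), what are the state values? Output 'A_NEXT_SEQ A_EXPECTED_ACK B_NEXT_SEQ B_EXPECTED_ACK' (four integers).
After event 0: A_seq=102 A_ack=7000 B_seq=7000 B_ack=102
After event 1: A_seq=263 A_ack=7000 B_seq=7000 B_ack=263
After event 2: A_seq=263 A_ack=7000 B_seq=7154 B_ack=263
After event 3: A_seq=263 A_ack=7000 B_seq=7351 B_ack=263
After event 4: A_seq=263 A_ack=7351 B_seq=7351 B_ack=263
After event 5: A_seq=263 A_ack=7502 B_seq=7502 B_ack=263
After event 6: A_seq=263 A_ack=7583 B_seq=7583 B_ack=263

263 7583 7583 263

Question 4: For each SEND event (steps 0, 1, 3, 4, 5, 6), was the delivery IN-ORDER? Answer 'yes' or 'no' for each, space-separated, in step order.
Answer: yes yes no yes yes yes

Derivation:
Step 0: SEND seq=0 -> in-order
Step 1: SEND seq=102 -> in-order
Step 3: SEND seq=7154 -> out-of-order
Step 4: SEND seq=7000 -> in-order
Step 5: SEND seq=7351 -> in-order
Step 6: SEND seq=7502 -> in-order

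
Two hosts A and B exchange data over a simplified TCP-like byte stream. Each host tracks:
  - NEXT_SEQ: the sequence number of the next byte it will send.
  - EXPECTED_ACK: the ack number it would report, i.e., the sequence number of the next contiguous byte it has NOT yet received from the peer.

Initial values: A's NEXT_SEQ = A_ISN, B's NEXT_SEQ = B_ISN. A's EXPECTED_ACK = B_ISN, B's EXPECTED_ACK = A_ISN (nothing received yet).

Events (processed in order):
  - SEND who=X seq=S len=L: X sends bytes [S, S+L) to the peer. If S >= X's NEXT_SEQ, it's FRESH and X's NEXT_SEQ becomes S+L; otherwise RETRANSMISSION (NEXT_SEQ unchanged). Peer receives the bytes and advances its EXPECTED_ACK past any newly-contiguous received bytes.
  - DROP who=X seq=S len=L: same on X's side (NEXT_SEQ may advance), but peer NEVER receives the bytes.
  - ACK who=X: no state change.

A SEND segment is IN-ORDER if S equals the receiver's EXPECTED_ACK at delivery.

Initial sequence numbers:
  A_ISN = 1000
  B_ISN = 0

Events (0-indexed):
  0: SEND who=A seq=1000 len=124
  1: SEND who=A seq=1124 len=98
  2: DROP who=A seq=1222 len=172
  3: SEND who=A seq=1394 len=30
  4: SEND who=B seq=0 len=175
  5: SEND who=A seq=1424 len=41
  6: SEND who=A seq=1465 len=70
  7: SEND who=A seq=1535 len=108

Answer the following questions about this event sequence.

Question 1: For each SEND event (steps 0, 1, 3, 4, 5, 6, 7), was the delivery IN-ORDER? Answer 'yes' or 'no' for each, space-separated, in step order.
Step 0: SEND seq=1000 -> in-order
Step 1: SEND seq=1124 -> in-order
Step 3: SEND seq=1394 -> out-of-order
Step 4: SEND seq=0 -> in-order
Step 5: SEND seq=1424 -> out-of-order
Step 6: SEND seq=1465 -> out-of-order
Step 7: SEND seq=1535 -> out-of-order

Answer: yes yes no yes no no no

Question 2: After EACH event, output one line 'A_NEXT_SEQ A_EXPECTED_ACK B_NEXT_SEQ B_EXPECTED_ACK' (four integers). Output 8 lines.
1124 0 0 1124
1222 0 0 1222
1394 0 0 1222
1424 0 0 1222
1424 175 175 1222
1465 175 175 1222
1535 175 175 1222
1643 175 175 1222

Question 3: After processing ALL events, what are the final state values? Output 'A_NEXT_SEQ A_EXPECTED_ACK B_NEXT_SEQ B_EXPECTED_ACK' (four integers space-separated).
Answer: 1643 175 175 1222

Derivation:
After event 0: A_seq=1124 A_ack=0 B_seq=0 B_ack=1124
After event 1: A_seq=1222 A_ack=0 B_seq=0 B_ack=1222
After event 2: A_seq=1394 A_ack=0 B_seq=0 B_ack=1222
After event 3: A_seq=1424 A_ack=0 B_seq=0 B_ack=1222
After event 4: A_seq=1424 A_ack=175 B_seq=175 B_ack=1222
After event 5: A_seq=1465 A_ack=175 B_seq=175 B_ack=1222
After event 6: A_seq=1535 A_ack=175 B_seq=175 B_ack=1222
After event 7: A_seq=1643 A_ack=175 B_seq=175 B_ack=1222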